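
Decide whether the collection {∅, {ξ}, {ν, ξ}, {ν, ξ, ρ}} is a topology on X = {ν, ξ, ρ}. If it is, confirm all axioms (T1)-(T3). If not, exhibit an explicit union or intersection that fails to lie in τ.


τ IS a topology on X.

Axiom (T1): ∅ ∈ τ? Yes; X ∈ τ? Yes.
Axiom (T2/T3): check pairwise unions and intersections of members of τ.
All pairwise intersections and unions checked — each lies in τ. Therefore τ satisfies (T1), (T2), (T3): it IS a topology on X.


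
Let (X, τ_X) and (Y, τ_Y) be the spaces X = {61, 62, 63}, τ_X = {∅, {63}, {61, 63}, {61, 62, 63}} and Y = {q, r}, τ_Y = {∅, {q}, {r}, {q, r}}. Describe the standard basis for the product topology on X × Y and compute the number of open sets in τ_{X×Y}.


Basis B = {∅ × ∅, {63} × {q}, {63} × {r}, {61, 63} × {q}, {61, 63} × {r}, {63} × {q, r}, {61, 62, 63} × {q}, {61, 62, 63} × {r}, {61, 63} × {q, r}, {61, 62, 63} × {q, r}}; |τ_{X×Y}| = 16.

Enumerate products U × V with U ∈ τ_X, V ∈ τ_Y (deduplicated):
  ∅ × ∅ = {} (∅)
  {63} × {q} = {(63,q)}
  {63} × {r} = {(63,r)}
  {61, 63} × {q} = {(61,q), (63,q)}
  {61, 63} × {r} = {(61,r), (63,r)}
  {63} × {q, r} = {(63,q), (63,r)}
  {61, 62, 63} × {q} = {(61,q), (62,q), (63,q)}
  {61, 62, 63} × {r} = {(61,r), (62,r), (63,r)}
  {61, 63} × {q, r} = {(61,q), (61,r), (63,q), (63,r)}
  {61, 62, 63} × {q, r} = {(61,q), (61,r), (62,q), (62,r), (63,q), (63,r)}
These 10 distinct sets form the basis B.
Close under arbitrary unions to get τ_{X×Y}; counting gives |τ_{X×Y}| = 16.


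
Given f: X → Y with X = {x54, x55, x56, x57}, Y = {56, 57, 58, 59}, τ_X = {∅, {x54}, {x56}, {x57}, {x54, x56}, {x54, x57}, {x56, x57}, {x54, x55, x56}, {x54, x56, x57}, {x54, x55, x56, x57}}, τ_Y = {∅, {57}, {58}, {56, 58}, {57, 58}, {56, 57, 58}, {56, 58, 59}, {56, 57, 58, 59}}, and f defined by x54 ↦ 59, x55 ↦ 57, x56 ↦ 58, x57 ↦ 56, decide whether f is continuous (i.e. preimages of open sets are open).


f is NOT continuous.

Compute f^{-1}(U) for each U ∈ τ_Y:
  U = ∅: f^{-1}(U) = ∅ ∈ τ_X ✓.
  U = {57}: f^{-1}(U) = {x55} ∉ τ_X ✗.
  U = {58}: f^{-1}(U) = {x56} ∈ τ_X ✓.
  U = {56, 58}: f^{-1}(U) = {x56, x57} ∈ τ_X ✓.
  U = {57, 58}: f^{-1}(U) = {x55, x56} ∉ τ_X ✗.
  U = {56, 57, 58}: f^{-1}(U) = {x55, x56, x57} ∉ τ_X ✗.
  U = {56, 58, 59}: f^{-1}(U) = {x54, x56, x57} ∈ τ_X ✓.
  U = {56, 57, 58, 59}: f^{-1}(U) = {x54, x55, x56, x57} ∈ τ_X ✓.
Found U = {57} with f^{-1}(U) = {x55} not in τ_X. Therefore f is NOT continuous.


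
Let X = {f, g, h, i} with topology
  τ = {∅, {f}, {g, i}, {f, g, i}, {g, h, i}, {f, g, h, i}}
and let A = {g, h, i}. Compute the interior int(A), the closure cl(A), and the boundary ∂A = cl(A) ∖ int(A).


int(A) = {g, h, i}, cl(A) = {g, h, i}, ∂A = ∅.

Closed sets in (X, τ) are complements of opens:
  closed(X, τ) = {∅, {f}, {h}, {f, h}, {g, h, i}, {f, g, h, i}}.
int(A) = ⋃ {U ∈ τ : U ⊆ A}. Opens contained in A: ∅, {g, i}, {g, h, i}.
Taking the union of these: int(A) = {g, h, i}.
cl(A) = ⋂ {C closed : A ⊆ C}. Closed sets containing A: {g, h, i}, {f, g, h, i}.
Intersecting these: cl(A) = {g, h, i}.
∂A = cl(A) ∖ int(A) = {g, h, i} ∖ {g, h, i} = ∅.


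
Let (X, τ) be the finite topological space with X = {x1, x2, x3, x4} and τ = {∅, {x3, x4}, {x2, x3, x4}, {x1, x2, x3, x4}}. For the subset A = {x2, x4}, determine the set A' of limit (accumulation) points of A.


A' = {x1, x2, x3}

For each x ∈ X, list the open sets U ∈ τ with x ∈ U, then check whether U ∩ (A ∖ {x}) ≠ ∅ for every such U.
  x = x1: opens ∋ x are {x1, x2, x3, x4}; each meets A ∖ {x1}, so x IS a limit point.
  x = x2: opens ∋ x are {x2, x3, x4}, {x1, x2, x3, x4}; each meets A ∖ {x2}, so x IS a limit point.
  x = x3: opens ∋ x are {x3, x4}, {x2, x3, x4}, {x1, x2, x3, x4}; each meets A ∖ {x3}, so x IS a limit point.
  x = x4: open {x3, x4} ∋ x has {x3, x4} ∩ (A ∖ {x4}) = ∅, so x is NOT a limit point.
Collecting: A' = {x1, x2, x3}.


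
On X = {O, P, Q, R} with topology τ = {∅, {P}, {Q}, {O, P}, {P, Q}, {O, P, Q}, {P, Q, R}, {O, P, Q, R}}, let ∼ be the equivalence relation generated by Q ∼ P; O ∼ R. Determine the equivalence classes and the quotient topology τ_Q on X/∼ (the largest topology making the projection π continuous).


X/∼ = {[O=R], [P=Q]}; |τ_Q| = 3.

Equivalence classes: [O=R], [P=Q].
Quotient map π: X → X/∼ sends O ↦ [O=R], P ↦ [P=Q], Q ↦ [P=Q], R ↦ [O=R].
For each subset V ⊆ X/∼, compute π^{-1}(V) ⊆ X and check whether π^{-1}(V) ∈ τ. V is open in τ_Q iff π^{-1}(V) ∈ τ.
  V = {}: π^{-1}(V) = ∅ ∈ τ ✓.
  V = {[O=R]}: π^{-1}(V) = {O, R} ∉ τ ✗.
  V = {[P=Q]}: π^{-1}(V) = {P, Q} ∈ τ ✓.
  V = {[O=R], [P=Q]}: π^{-1}(V) = {O, P, Q, R} ∈ τ ✓.
Open sets in the quotient: τ_Q = {{}, {[P=Q]}, {[O=R], [P=Q]}} (3 elements).


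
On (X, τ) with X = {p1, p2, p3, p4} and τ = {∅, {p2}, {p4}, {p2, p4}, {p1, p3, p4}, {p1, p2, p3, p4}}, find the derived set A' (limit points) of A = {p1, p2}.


A' = {p3}

For each x ∈ X, list the open sets U ∈ τ with x ∈ U, then check whether U ∩ (A ∖ {x}) ≠ ∅ for every such U.
  x = p1: open {p1, p3, p4} ∋ x has {p1, p3, p4} ∩ (A ∖ {p1}) = ∅, so x is NOT a limit point.
  x = p2: open {p2} ∋ x has {p2} ∩ (A ∖ {p2}) = ∅, so x is NOT a limit point.
  x = p3: opens ∋ x are {p1, p3, p4}, {p1, p2, p3, p4}; each meets A ∖ {p3}, so x IS a limit point.
  x = p4: open {p4} ∋ x has {p4} ∩ (A ∖ {p4}) = ∅, so x is NOT a limit point.
Collecting: A' = {p3}.


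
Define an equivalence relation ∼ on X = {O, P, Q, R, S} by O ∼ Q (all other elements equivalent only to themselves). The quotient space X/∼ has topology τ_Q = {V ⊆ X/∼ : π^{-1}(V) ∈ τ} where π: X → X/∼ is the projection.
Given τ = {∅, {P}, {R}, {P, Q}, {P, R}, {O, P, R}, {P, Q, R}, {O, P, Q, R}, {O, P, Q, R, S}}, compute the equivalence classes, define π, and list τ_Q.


X/∼ = {[O=Q], [P], [R], [S]}; |τ_Q| = 6.

Equivalence classes: [O=Q], [P], [R], [S].
Quotient map π: X → X/∼ sends O ↦ [O=Q], P ↦ [P], Q ↦ [O=Q], R ↦ [R], S ↦ [S].
For each subset V ⊆ X/∼, compute π^{-1}(V) ⊆ X and check whether π^{-1}(V) ∈ τ. V is open in τ_Q iff π^{-1}(V) ∈ τ.
  V = {}: π^{-1}(V) = ∅ ∈ τ ✓.
  V = {[O=Q]}: π^{-1}(V) = {O, Q} ∉ τ ✗.
  V = {[P]}: π^{-1}(V) = {P} ∈ τ ✓.
  V = {[O=Q], [P]}: π^{-1}(V) = {O, P, Q} ∉ τ ✗.
  V = {[R]}: π^{-1}(V) = {R} ∈ τ ✓.
  V = {[O=Q], [R]}: π^{-1}(V) = {O, Q, R} ∉ τ ✗.
  V = {[P], [R]}: π^{-1}(V) = {P, R} ∈ τ ✓.
  V = {[O=Q], [P], [R]}: π^{-1}(V) = {O, P, Q, R} ∈ τ ✓.
  V = {[S]}: π^{-1}(V) = {S} ∉ τ ✗.
  V = {[O=Q], [S]}: π^{-1}(V) = {O, Q, S} ∉ τ ✗.
  V = {[P], [S]}: π^{-1}(V) = {P, S} ∉ τ ✗.
  V = {[O=Q], [P], [S]}: π^{-1}(V) = {O, P, Q, S} ∉ τ ✗.
  V = {[R], [S]}: π^{-1}(V) = {R, S} ∉ τ ✗.
  V = {[O=Q], [R], [S]}: π^{-1}(V) = {O, Q, R, S} ∉ τ ✗.
  V = {[P], [R], [S]}: π^{-1}(V) = {P, R, S} ∉ τ ✗.
  V = {[O=Q], [P], [R], [S]}: π^{-1}(V) = {O, P, Q, R, S} ∈ τ ✓.
Open sets in the quotient: τ_Q = {{}, {[P]}, {[R]}, {[P], [R]}, {[O=Q], [P], [R]}, {[O=Q], [P], [R], [S]}} (6 elements).


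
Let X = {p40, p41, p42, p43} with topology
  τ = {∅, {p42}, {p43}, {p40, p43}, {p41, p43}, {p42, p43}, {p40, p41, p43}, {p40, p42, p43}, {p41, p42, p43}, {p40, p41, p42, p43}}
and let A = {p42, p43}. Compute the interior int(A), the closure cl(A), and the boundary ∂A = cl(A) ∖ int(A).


int(A) = {p42, p43}, cl(A) = {p40, p41, p42, p43}, ∂A = {p40, p41}.

Closed sets in (X, τ) are complements of opens:
  closed(X, τ) = {∅, {p40}, {p41}, {p42}, {p40, p41}, {p40, p42}, {p41, p42}, {p40, p41, p42}, {p40, p41, p43}, {p40, p41, p42, p43}}.
int(A) = ⋃ {U ∈ τ : U ⊆ A}. Opens contained in A: ∅, {p42}, {p43}, {p42, p43}.
Taking the union of these: int(A) = {p42, p43}.
cl(A) = ⋂ {C closed : A ⊆ C}. Closed sets containing A: {p40, p41, p42, p43}.
Intersecting these: cl(A) = {p40, p41, p42, p43}.
∂A = cl(A) ∖ int(A) = {p40, p41, p42, p43} ∖ {p42, p43} = {p40, p41}.


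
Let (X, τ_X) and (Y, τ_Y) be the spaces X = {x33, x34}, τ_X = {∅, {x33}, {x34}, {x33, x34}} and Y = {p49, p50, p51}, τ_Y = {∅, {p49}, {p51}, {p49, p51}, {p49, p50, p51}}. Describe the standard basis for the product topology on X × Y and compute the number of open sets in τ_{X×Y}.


Basis B = {∅ × ∅, {x33} × {p49}, {x33} × {p51}, {x34} × {p49}, {x34} × {p51}, {x33} × {p49, p51}, {x33, x34} × {p49}, {x33, x34} × {p51}, {x34} × {p49, p51}, {x33} × {p49, p50, p51}, {x34} × {p49, p50, p51}, {x33, x34} × {p49, p51}, {x33, x34} × {p49, p50, p51}}; |τ_{X×Y}| = 25.

Enumerate products U × V with U ∈ τ_X, V ∈ τ_Y (deduplicated):
  ∅ × ∅ = {} (∅)
  {x33} × {p49} = {(x33,p49)}
  {x33} × {p51} = {(x33,p51)}
  {x34} × {p49} = {(x34,p49)}
  {x34} × {p51} = {(x34,p51)}
  {x33} × {p49, p51} = {(x33,p49), (x33,p51)}
  {x33, x34} × {p49} = {(x33,p49), (x34,p49)}
  {x33, x34} × {p51} = {(x33,p51), (x34,p51)}
  {x34} × {p49, p51} = {(x34,p49), (x34,p51)}
  {x33} × {p49, p50, p51} = {(x33,p49), (x33,p50), (x33,p51)}
  {x34} × {p49, p50, p51} = {(x34,p49), (x34,p50), (x34,p51)}
  {x33, x34} × {p49, p51} = {(x33,p49), (x33,p51), (x34,p49), (x34,p51)}
  {x33, x34} × {p49, p50, p51} = {(x33,p49), (x33,p50), (x33,p51), (x34,p49), (x34,p50), (x34,p51)}
These 13 distinct sets form the basis B.
Close under arbitrary unions to get τ_{X×Y}; counting gives |τ_{X×Y}| = 25.


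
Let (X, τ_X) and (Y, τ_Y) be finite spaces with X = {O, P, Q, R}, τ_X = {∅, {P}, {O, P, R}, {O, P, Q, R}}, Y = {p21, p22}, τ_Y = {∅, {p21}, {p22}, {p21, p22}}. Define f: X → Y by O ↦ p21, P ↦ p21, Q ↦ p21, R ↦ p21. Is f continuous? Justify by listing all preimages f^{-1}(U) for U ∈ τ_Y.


f IS continuous.

Compute f^{-1}(U) for each U ∈ τ_Y:
  U = ∅: f^{-1}(U) = ∅ ∈ τ_X ✓.
  U = {p21}: f^{-1}(U) = {O, P, Q, R} ∈ τ_X ✓.
  U = {p22}: f^{-1}(U) = ∅ ∈ τ_X ✓.
  U = {p21, p22}: f^{-1}(U) = {O, P, Q, R} ∈ τ_X ✓.
Every preimage lies in τ_X, so f IS continuous.


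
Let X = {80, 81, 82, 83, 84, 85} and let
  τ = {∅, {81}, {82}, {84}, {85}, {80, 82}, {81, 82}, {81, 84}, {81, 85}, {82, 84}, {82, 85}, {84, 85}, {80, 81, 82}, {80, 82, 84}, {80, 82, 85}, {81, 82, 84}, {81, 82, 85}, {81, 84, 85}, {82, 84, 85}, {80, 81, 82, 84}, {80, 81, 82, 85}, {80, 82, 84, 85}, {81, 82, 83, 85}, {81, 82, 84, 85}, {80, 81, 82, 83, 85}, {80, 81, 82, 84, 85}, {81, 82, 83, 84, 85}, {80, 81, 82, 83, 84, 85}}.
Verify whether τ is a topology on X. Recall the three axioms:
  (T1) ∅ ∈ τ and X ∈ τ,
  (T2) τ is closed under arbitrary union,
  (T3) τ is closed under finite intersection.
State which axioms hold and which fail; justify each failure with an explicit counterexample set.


τ IS a topology on X.

Axiom (T1): ∅ ∈ τ? Yes; X ∈ τ? Yes.
Axiom (T2/T3): check pairwise unions and intersections of members of τ.
All pairwise intersections and unions checked — each lies in τ. Therefore τ satisfies (T1), (T2), (T3): it IS a topology on X.


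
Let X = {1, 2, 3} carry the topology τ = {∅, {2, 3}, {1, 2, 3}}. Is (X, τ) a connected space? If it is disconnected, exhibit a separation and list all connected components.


(X, τ) is connected.

Find clopen sets (U ∈ τ with X ∖ U ∈ τ):
  U = ∅, X ∖ U = {1, 2, 3} — both open, so U is clopen.
  U = {1, 2, 3}, X ∖ U = ∅ — both open, so U is clopen.
Only trivial clopens (∅ and X) exist, so (X, τ) is connected.
Compute connected components by grouping points that agree on all clopens:
  component: {1, 2, 3}


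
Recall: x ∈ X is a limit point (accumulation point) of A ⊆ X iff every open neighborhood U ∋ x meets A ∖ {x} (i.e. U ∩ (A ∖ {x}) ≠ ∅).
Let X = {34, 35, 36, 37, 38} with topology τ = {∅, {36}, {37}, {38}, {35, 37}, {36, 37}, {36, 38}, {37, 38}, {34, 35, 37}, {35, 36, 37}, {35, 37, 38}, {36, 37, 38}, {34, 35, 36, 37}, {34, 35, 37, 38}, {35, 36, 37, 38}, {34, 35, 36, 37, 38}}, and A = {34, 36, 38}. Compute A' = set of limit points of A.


A' = ∅

For each x ∈ X, list the open sets U ∈ τ with x ∈ U, then check whether U ∩ (A ∖ {x}) ≠ ∅ for every such U.
  x = 34: open {34, 35, 37} ∋ x has {34, 35, 37} ∩ (A ∖ {34}) = ∅, so x is NOT a limit point.
  x = 35: open {35, 37} ∋ x has {35, 37} ∩ (A ∖ {35}) = ∅, so x is NOT a limit point.
  x = 36: open {36} ∋ x has {36} ∩ (A ∖ {36}) = ∅, so x is NOT a limit point.
  x = 37: open {37} ∋ x has {37} ∩ (A ∖ {37}) = ∅, so x is NOT a limit point.
  x = 38: open {38} ∋ x has {38} ∩ (A ∖ {38}) = ∅, so x is NOT a limit point.
Collecting: A' = ∅.


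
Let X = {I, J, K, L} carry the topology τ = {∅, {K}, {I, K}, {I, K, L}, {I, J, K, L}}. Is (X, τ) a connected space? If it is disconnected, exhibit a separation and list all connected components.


(X, τ) is connected.

Find clopen sets (U ∈ τ with X ∖ U ∈ τ):
  U = ∅, X ∖ U = {I, J, K, L} — both open, so U is clopen.
  U = {I, J, K, L}, X ∖ U = ∅ — both open, so U is clopen.
Only trivial clopens (∅ and X) exist, so (X, τ) is connected.
Compute connected components by grouping points that agree on all clopens:
  component: {I, J, K, L}


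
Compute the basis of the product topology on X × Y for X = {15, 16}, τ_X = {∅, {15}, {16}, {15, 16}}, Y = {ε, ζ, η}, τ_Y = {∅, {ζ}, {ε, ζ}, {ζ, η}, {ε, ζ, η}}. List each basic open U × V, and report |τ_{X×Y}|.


Basis B = {∅ × ∅, {15} × {ζ}, {16} × {ζ}, {15} × {ε, ζ}, {15} × {ζ, η}, {15, 16} × {ζ}, {16} × {ε, ζ}, {16} × {ζ, η}, {15} × {ε, ζ, η}, {16} × {ε, ζ, η}, {15, 16} × {ε, ζ}, {15, 16} × {ζ, η}, {15, 16} × {ε, ζ, η}}; |τ_{X×Y}| = 25.

Enumerate products U × V with U ∈ τ_X, V ∈ τ_Y (deduplicated):
  ∅ × ∅ = {} (∅)
  {15} × {ζ} = {(15,ζ)}
  {16} × {ζ} = {(16,ζ)}
  {15} × {ε, ζ} = {(15,ε), (15,ζ)}
  {15} × {ζ, η} = {(15,ζ), (15,η)}
  {15, 16} × {ζ} = {(15,ζ), (16,ζ)}
  {16} × {ε, ζ} = {(16,ε), (16,ζ)}
  {16} × {ζ, η} = {(16,ζ), (16,η)}
  {15} × {ε, ζ, η} = {(15,ε), (15,ζ), (15,η)}
  {16} × {ε, ζ, η} = {(16,ε), (16,ζ), (16,η)}
  {15, 16} × {ε, ζ} = {(15,ε), (15,ζ), (16,ε), (16,ζ)}
  {15, 16} × {ζ, η} = {(15,ζ), (15,η), (16,ζ), (16,η)}
  {15, 16} × {ε, ζ, η} = {(15,ε), (15,ζ), (15,η), (16,ε), (16,ζ), (16,η)}
These 13 distinct sets form the basis B.
Close under arbitrary unions to get τ_{X×Y}; counting gives |τ_{X×Y}| = 25.


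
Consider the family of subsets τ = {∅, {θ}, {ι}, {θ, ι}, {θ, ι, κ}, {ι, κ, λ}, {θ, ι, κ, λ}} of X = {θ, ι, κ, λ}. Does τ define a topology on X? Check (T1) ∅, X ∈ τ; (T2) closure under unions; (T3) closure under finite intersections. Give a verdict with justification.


τ is NOT a topology on X.

Axiom (T1): ∅ ∈ τ? Yes; X ∈ τ? Yes.
Axiom (T2/T3): check pairwise unions and intersections of members of τ.
Counterexample for (T3): {θ, ι, κ} ∩ {ι, κ, λ} = {ι, κ} ∉ τ. Therefore τ is NOT a topology.


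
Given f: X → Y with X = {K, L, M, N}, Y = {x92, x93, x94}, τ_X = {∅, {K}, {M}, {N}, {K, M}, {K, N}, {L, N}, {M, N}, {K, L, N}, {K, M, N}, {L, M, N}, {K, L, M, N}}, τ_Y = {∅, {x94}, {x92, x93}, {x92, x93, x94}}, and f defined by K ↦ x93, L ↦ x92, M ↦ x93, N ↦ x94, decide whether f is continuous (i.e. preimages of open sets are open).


f is NOT continuous.

Compute f^{-1}(U) for each U ∈ τ_Y:
  U = ∅: f^{-1}(U) = ∅ ∈ τ_X ✓.
  U = {x94}: f^{-1}(U) = {N} ∈ τ_X ✓.
  U = {x92, x93}: f^{-1}(U) = {K, L, M} ∉ τ_X ✗.
  U = {x92, x93, x94}: f^{-1}(U) = {K, L, M, N} ∈ τ_X ✓.
Found U = {x92, x93} with f^{-1}(U) = {K, L, M} not in τ_X. Therefore f is NOT continuous.


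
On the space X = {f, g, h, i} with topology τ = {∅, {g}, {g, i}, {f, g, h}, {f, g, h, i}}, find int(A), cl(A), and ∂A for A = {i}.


int(A) = ∅, cl(A) = {i}, ∂A = {i}.

Closed sets in (X, τ) are complements of opens:
  closed(X, τ) = {∅, {i}, {f, h}, {f, h, i}, {f, g, h, i}}.
int(A) = ⋃ {U ∈ τ : U ⊆ A}. Opens contained in A: ∅.
Taking the union of these: int(A) = ∅.
cl(A) = ⋂ {C closed : A ⊆ C}. Closed sets containing A: {i}, {f, h, i}, {f, g, h, i}.
Intersecting these: cl(A) = {i}.
∂A = cl(A) ∖ int(A) = {i} ∖ ∅ = {i}.


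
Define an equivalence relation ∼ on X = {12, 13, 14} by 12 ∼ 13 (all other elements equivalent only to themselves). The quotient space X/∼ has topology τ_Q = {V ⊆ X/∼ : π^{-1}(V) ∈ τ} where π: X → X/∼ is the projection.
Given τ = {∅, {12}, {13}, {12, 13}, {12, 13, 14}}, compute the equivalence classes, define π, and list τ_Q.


X/∼ = {[12=13], [14]}; |τ_Q| = 3.

Equivalence classes: [12=13], [14].
Quotient map π: X → X/∼ sends 12 ↦ [12=13], 13 ↦ [12=13], 14 ↦ [14].
For each subset V ⊆ X/∼, compute π^{-1}(V) ⊆ X and check whether π^{-1}(V) ∈ τ. V is open in τ_Q iff π^{-1}(V) ∈ τ.
  V = {}: π^{-1}(V) = ∅ ∈ τ ✓.
  V = {[12=13]}: π^{-1}(V) = {12, 13} ∈ τ ✓.
  V = {[14]}: π^{-1}(V) = {14} ∉ τ ✗.
  V = {[12=13], [14]}: π^{-1}(V) = {12, 13, 14} ∈ τ ✓.
Open sets in the quotient: τ_Q = {{}, {[12=13]}, {[12=13], [14]}} (3 elements).


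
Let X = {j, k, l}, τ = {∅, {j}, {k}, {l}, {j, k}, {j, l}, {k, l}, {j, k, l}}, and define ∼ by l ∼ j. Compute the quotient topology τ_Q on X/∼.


X/∼ = {[j=l], [k]}; |τ_Q| = 4.

Equivalence classes: [j=l], [k].
Quotient map π: X → X/∼ sends j ↦ [j=l], k ↦ [k], l ↦ [j=l].
For each subset V ⊆ X/∼, compute π^{-1}(V) ⊆ X and check whether π^{-1}(V) ∈ τ. V is open in τ_Q iff π^{-1}(V) ∈ τ.
  V = {}: π^{-1}(V) = ∅ ∈ τ ✓.
  V = {[j=l]}: π^{-1}(V) = {j, l} ∈ τ ✓.
  V = {[k]}: π^{-1}(V) = {k} ∈ τ ✓.
  V = {[j=l], [k]}: π^{-1}(V) = {j, k, l} ∈ τ ✓.
Open sets in the quotient: τ_Q = {{}, {[j=l]}, {[k]}, {[j=l], [k]}} (4 elements).


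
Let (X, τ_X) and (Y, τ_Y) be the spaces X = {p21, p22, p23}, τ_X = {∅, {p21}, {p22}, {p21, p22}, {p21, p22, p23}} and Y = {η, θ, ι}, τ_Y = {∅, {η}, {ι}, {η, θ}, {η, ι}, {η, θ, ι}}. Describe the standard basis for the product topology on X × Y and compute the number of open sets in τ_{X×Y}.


Basis B = {∅ × ∅, {p21} × {η}, {p21} × {ι}, {p22} × {η}, {p22} × {ι}, {p21} × {η, θ}, {p21} × {η, ι}, {p21, p22} × {η}, {p21, p22} × {ι}, {p22} × {η, θ}, {p22} × {η, ι}, {p21} × {η, θ, ι}, {p21, p22, p23} × {η}, {p21, p22, p23} × {ι}, {p22} × {η, θ, ι}, {p21, p22} × {η, θ}, {p21, p22} × {η, ι}, {p21, p22} × {η, θ, ι}, {p21, p22, p23} × {η, θ}, {p21, p22, p23} × {η, ι}, {p21, p22, p23} × {η, θ, ι}}; |τ_{X×Y}| = 70.

Enumerate products U × V with U ∈ τ_X, V ∈ τ_Y (deduplicated):
  ∅ × ∅ = {} (∅)
  {p21} × {η} = {(p21,η)}
  {p21} × {ι} = {(p21,ι)}
  {p22} × {η} = {(p22,η)}
  {p22} × {ι} = {(p22,ι)}
  {p21} × {η, θ} = {(p21,η), (p21,θ)}
  {p21} × {η, ι} = {(p21,η), (p21,ι)}
  {p21, p22} × {η} = {(p21,η), (p22,η)}
  {p21, p22} × {ι} = {(p21,ι), (p22,ι)}
  {p22} × {η, θ} = {(p22,η), (p22,θ)}
  {p22} × {η, ι} = {(p22,η), (p22,ι)}
  {p21} × {η, θ, ι} = {(p21,η), (p21,θ), (p21,ι)}
  {p21, p22, p23} × {η} = {(p21,η), (p22,η), (p23,η)}
  {p21, p22, p23} × {ι} = {(p21,ι), (p22,ι), (p23,ι)}
  {p22} × {η, θ, ι} = {(p22,η), (p22,θ), (p22,ι)}
  {p21, p22} × {η, θ} = {(p21,η), (p21,θ), (p22,η), (p22,θ)}
  {p21, p22} × {η, ι} = {(p21,η), (p21,ι), (p22,η), (p22,ι)}
  {p21, p22} × {η, θ, ι} = {(p21,η), (p21,θ), (p21,ι), (p22,η), (p22,θ), (p22,ι)}
  {p21, p22, p23} × {η, θ} = {(p21,η), (p21,θ), (p22,η), (p22,θ), (p23,η), (p23,θ)}
  {p21, p22, p23} × {η, ι} = {(p21,η), (p21,ι), (p22,η), (p22,ι), (p23,η), (p23,ι)}
  {p21, p22, p23} × {η, θ, ι} = {(p21,η), (p21,θ), (p21,ι), (p22,η), (p22,θ), (p22,ι), (p23,η), (p23,θ), (p23,ι)}
These 21 distinct sets form the basis B.
Close under arbitrary unions to get τ_{X×Y}; counting gives |τ_{X×Y}| = 70.


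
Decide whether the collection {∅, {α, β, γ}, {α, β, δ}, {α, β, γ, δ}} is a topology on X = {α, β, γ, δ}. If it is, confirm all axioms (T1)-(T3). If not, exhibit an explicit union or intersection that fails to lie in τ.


τ is NOT a topology on X.

Axiom (T1): ∅ ∈ τ? Yes; X ∈ τ? Yes.
Axiom (T2/T3): check pairwise unions and intersections of members of τ.
Counterexample for (T3): {α, β, γ} ∩ {α, β, δ} = {α, β} ∉ τ. Therefore τ is NOT a topology.


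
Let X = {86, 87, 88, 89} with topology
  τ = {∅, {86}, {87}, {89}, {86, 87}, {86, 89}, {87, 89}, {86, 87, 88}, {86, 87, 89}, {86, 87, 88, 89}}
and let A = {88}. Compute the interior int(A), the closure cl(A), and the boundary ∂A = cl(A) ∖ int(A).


int(A) = ∅, cl(A) = {88}, ∂A = {88}.

Closed sets in (X, τ) are complements of opens:
  closed(X, τ) = {∅, {88}, {89}, {86, 88}, {87, 88}, {88, 89}, {86, 87, 88}, {86, 88, 89}, {87, 88, 89}, {86, 87, 88, 89}}.
int(A) = ⋃ {U ∈ τ : U ⊆ A}. Opens contained in A: ∅.
Taking the union of these: int(A) = ∅.
cl(A) = ⋂ {C closed : A ⊆ C}. Closed sets containing A: {88}, {86, 88}, {87, 88}, {88, 89}, {86, 87, 88}, {86, 88, 89}, {87, 88, 89}, {86, 87, 88, 89}.
Intersecting these: cl(A) = {88}.
∂A = cl(A) ∖ int(A) = {88} ∖ ∅ = {88}.


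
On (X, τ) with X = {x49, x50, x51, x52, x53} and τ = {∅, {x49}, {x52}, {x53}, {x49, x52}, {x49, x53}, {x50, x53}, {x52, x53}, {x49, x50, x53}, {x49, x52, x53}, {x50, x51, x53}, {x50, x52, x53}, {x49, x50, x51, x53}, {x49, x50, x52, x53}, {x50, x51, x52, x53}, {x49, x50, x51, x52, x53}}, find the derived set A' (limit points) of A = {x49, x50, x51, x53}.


A' = {x50, x51}

For each x ∈ X, list the open sets U ∈ τ with x ∈ U, then check whether U ∩ (A ∖ {x}) ≠ ∅ for every such U.
  x = x49: open {x49} ∋ x has {x49} ∩ (A ∖ {x49}) = ∅, so x is NOT a limit point.
  x = x50: opens ∋ x are {x50, x53}, {x49, x50, x53}, {x50, x51, x53}, {x50, x52, x53}, {x49, x50, x51, x53}, {x49, x50, x52, x53}, {x50, x51, x52, x53}, {x49, x50, x51, x52, x53}; each meets A ∖ {x50}, so x IS a limit point.
  x = x51: opens ∋ x are {x50, x51, x53}, {x49, x50, x51, x53}, {x50, x51, x52, x53}, {x49, x50, x51, x52, x53}; each meets A ∖ {x51}, so x IS a limit point.
  x = x52: open {x52} ∋ x has {x52} ∩ (A ∖ {x52}) = ∅, so x is NOT a limit point.
  x = x53: open {x53} ∋ x has {x53} ∩ (A ∖ {x53}) = ∅, so x is NOT a limit point.
Collecting: A' = {x50, x51}.


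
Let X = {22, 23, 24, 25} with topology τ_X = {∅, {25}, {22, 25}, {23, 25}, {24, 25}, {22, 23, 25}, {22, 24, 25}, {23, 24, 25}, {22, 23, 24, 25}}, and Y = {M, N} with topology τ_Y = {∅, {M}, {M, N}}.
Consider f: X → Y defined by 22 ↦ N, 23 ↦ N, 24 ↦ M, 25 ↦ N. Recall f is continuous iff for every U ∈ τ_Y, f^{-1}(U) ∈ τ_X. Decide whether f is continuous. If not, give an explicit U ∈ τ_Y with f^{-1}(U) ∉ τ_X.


f is NOT continuous.

Compute f^{-1}(U) for each U ∈ τ_Y:
  U = ∅: f^{-1}(U) = ∅ ∈ τ_X ✓.
  U = {M}: f^{-1}(U) = {24} ∉ τ_X ✗.
  U = {M, N}: f^{-1}(U) = {22, 23, 24, 25} ∈ τ_X ✓.
Found U = {M} with f^{-1}(U) = {24} not in τ_X. Therefore f is NOT continuous.


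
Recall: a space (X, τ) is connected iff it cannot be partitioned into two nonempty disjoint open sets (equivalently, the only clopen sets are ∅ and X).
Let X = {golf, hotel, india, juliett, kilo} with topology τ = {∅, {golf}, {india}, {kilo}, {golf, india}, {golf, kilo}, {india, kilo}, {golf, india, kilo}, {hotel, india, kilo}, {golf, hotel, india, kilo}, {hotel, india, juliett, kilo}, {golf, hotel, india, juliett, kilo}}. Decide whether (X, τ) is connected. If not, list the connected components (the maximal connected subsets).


(X, τ) is disconnected; components = [{golf}, {hotel, india, juliett, kilo}].

Find clopen sets (U ∈ τ with X ∖ U ∈ τ):
  U = ∅, X ∖ U = {golf, hotel, india, juliett, kilo} — both open, so U is clopen.
  U = {golf}, X ∖ U = {hotel, india, juliett, kilo} — both open, so U is clopen.
  U = {hotel, india, juliett, kilo}, X ∖ U = {golf} — both open, so U is clopen.
  U = {golf, hotel, india, juliett, kilo}, X ∖ U = ∅ — both open, so U is clopen.
Nontrivial clopen(s) exist: e.g. {golf}. So (X, τ) is disconnected.
Compute connected components by grouping points that agree on all clopens:
  component: {golf}
  component: {hotel, india, juliett, kilo}


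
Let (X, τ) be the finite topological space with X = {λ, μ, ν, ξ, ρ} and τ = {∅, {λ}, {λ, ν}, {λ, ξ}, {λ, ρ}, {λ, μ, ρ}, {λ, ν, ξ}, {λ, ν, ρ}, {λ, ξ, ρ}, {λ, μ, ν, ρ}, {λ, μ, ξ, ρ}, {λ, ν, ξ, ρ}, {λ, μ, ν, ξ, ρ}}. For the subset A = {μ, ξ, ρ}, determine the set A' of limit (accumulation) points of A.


A' = {μ}

For each x ∈ X, list the open sets U ∈ τ with x ∈ U, then check whether U ∩ (A ∖ {x}) ≠ ∅ for every such U.
  x = λ: open {λ} ∋ x has {λ} ∩ (A ∖ {λ}) = ∅, so x is NOT a limit point.
  x = μ: opens ∋ x are {λ, μ, ρ}, {λ, μ, ν, ρ}, {λ, μ, ξ, ρ}, {λ, μ, ν, ξ, ρ}; each meets A ∖ {μ}, so x IS a limit point.
  x = ν: open {λ, ν} ∋ x has {λ, ν} ∩ (A ∖ {ν}) = ∅, so x is NOT a limit point.
  x = ξ: open {λ, ξ} ∋ x has {λ, ξ} ∩ (A ∖ {ξ}) = ∅, so x is NOT a limit point.
  x = ρ: open {λ, ρ} ∋ x has {λ, ρ} ∩ (A ∖ {ρ}) = ∅, so x is NOT a limit point.
Collecting: A' = {μ}.


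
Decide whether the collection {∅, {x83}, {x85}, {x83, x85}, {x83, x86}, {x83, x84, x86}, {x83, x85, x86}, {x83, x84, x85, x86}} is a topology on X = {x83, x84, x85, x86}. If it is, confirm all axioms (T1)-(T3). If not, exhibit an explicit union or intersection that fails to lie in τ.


τ IS a topology on X.

Axiom (T1): ∅ ∈ τ? Yes; X ∈ τ? Yes.
Axiom (T2/T3): check pairwise unions and intersections of members of τ.
All pairwise intersections and unions checked — each lies in τ. Therefore τ satisfies (T1), (T2), (T3): it IS a topology on X.


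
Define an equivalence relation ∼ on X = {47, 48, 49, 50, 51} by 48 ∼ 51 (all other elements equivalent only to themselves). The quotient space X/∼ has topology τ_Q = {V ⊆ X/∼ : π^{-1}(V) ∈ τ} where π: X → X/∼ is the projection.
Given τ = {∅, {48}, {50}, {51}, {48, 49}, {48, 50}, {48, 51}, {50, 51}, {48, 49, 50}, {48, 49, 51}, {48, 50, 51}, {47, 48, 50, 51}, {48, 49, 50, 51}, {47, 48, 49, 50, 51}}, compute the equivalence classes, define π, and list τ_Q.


X/∼ = {[47], [48=51], [49], [50]}; |τ_Q| = 8.

Equivalence classes: [47], [48=51], [49], [50].
Quotient map π: X → X/∼ sends 47 ↦ [47], 48 ↦ [48=51], 49 ↦ [49], 50 ↦ [50], 51 ↦ [48=51].
For each subset V ⊆ X/∼, compute π^{-1}(V) ⊆ X and check whether π^{-1}(V) ∈ τ. V is open in τ_Q iff π^{-1}(V) ∈ τ.
  V = {}: π^{-1}(V) = ∅ ∈ τ ✓.
  V = {[47]}: π^{-1}(V) = {47} ∉ τ ✗.
  V = {[48=51]}: π^{-1}(V) = {48, 51} ∈ τ ✓.
  V = {[47], [48=51]}: π^{-1}(V) = {47, 48, 51} ∉ τ ✗.
  V = {[49]}: π^{-1}(V) = {49} ∉ τ ✗.
  V = {[47], [49]}: π^{-1}(V) = {47, 49} ∉ τ ✗.
  V = {[48=51], [49]}: π^{-1}(V) = {48, 49, 51} ∈ τ ✓.
  V = {[47], [48=51], [49]}: π^{-1}(V) = {47, 48, 49, 51} ∉ τ ✗.
  V = {[50]}: π^{-1}(V) = {50} ∈ τ ✓.
  V = {[47], [50]}: π^{-1}(V) = {47, 50} ∉ τ ✗.
  V = {[48=51], [50]}: π^{-1}(V) = {48, 50, 51} ∈ τ ✓.
  V = {[47], [48=51], [50]}: π^{-1}(V) = {47, 48, 50, 51} ∈ τ ✓.
  V = {[49], [50]}: π^{-1}(V) = {49, 50} ∉ τ ✗.
  V = {[47], [49], [50]}: π^{-1}(V) = {47, 49, 50} ∉ τ ✗.
  V = {[48=51], [49], [50]}: π^{-1}(V) = {48, 49, 50, 51} ∈ τ ✓.
  V = {[47], [48=51], [49], [50]}: π^{-1}(V) = {47, 48, 49, 50, 51} ∈ τ ✓.
Open sets in the quotient: τ_Q = {{}, {[48=51]}, {[48=51], [49]}, {[50]}, {[48=51], [50]}, {[47], [48=51], [50]}, {[48=51], [49], [50]}, {[47], [48=51], [49], [50]}} (8 elements).


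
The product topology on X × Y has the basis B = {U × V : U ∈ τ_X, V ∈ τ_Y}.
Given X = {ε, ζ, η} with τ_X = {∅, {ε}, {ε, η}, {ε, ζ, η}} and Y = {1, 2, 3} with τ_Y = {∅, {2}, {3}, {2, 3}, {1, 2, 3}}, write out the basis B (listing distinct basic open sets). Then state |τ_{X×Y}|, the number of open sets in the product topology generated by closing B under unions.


Basis B = {∅ × ∅, {ε} × {2}, {ε} × {3}, {ε} × {2, 3}, {ε, η} × {2}, {ε, η} × {3}, {ε} × {1, 2, 3}, {ε, ζ, η} × {2}, {ε, ζ, η} × {3}, {ε, η} × {2, 3}, {ε, η} × {1, 2, 3}, {ε, ζ, η} × {2, 3}, {ε, ζ, η} × {1, 2, 3}}; |τ_{X×Y}| = 30.

Enumerate products U × V with U ∈ τ_X, V ∈ τ_Y (deduplicated):
  ∅ × ∅ = {} (∅)
  {ε} × {2} = {(ε,2)}
  {ε} × {3} = {(ε,3)}
  {ε} × {2, 3} = {(ε,2), (ε,3)}
  {ε, η} × {2} = {(ε,2), (η,2)}
  {ε, η} × {3} = {(ε,3), (η,3)}
  {ε} × {1, 2, 3} = {(ε,1), (ε,2), (ε,3)}
  {ε, ζ, η} × {2} = {(ε,2), (ζ,2), (η,2)}
  {ε, ζ, η} × {3} = {(ε,3), (ζ,3), (η,3)}
  {ε, η} × {2, 3} = {(ε,2), (ε,3), (η,2), (η,3)}
  {ε, η} × {1, 2, 3} = {(ε,1), (ε,2), (ε,3), (η,1), (η,2), (η,3)}
  {ε, ζ, η} × {2, 3} = {(ε,2), (ε,3), (ζ,2), (ζ,3), (η,2), (η,3)}
  {ε, ζ, η} × {1, 2, 3} = {(ε,1), (ε,2), (ε,3), (ζ,1), (ζ,2), (ζ,3), (η,1), (η,2), (η,3)}
These 13 distinct sets form the basis B.
Close under arbitrary unions to get τ_{X×Y}; counting gives |τ_{X×Y}| = 30.


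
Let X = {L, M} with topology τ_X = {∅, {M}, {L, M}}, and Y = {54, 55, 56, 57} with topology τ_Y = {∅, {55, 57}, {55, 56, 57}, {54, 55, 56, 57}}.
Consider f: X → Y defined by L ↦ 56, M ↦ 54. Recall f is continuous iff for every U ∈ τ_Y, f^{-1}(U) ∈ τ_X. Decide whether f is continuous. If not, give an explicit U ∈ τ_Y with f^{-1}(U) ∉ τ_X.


f is NOT continuous.

Compute f^{-1}(U) for each U ∈ τ_Y:
  U = ∅: f^{-1}(U) = ∅ ∈ τ_X ✓.
  U = {55, 57}: f^{-1}(U) = ∅ ∈ τ_X ✓.
  U = {55, 56, 57}: f^{-1}(U) = {L} ∉ τ_X ✗.
  U = {54, 55, 56, 57}: f^{-1}(U) = {L, M} ∈ τ_X ✓.
Found U = {55, 56, 57} with f^{-1}(U) = {L} not in τ_X. Therefore f is NOT continuous.


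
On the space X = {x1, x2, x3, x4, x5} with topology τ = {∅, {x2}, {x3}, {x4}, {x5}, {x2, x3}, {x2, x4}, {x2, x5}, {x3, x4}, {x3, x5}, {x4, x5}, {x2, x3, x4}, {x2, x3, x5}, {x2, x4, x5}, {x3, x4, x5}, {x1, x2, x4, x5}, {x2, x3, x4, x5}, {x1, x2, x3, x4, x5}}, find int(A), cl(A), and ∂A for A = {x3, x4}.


int(A) = {x3, x4}, cl(A) = {x1, x3, x4}, ∂A = {x1}.

Closed sets in (X, τ) are complements of opens:
  closed(X, τ) = {∅, {x1}, {x3}, {x1, x2}, {x1, x3}, {x1, x4}, {x1, x5}, {x1, x2, x3}, {x1, x2, x4}, {x1, x2, x5}, {x1, x3, x4}, {x1, x3, x5}, {x1, x4, x5}, {x1, x2, x3, x4}, {x1, x2, x3, x5}, {x1, x2, x4, x5}, {x1, x3, x4, x5}, {x1, x2, x3, x4, x5}}.
int(A) = ⋃ {U ∈ τ : U ⊆ A}. Opens contained in A: ∅, {x3}, {x4}, {x3, x4}.
Taking the union of these: int(A) = {x3, x4}.
cl(A) = ⋂ {C closed : A ⊆ C}. Closed sets containing A: {x1, x3, x4}, {x1, x2, x3, x4}, {x1, x3, x4, x5}, {x1, x2, x3, x4, x5}.
Intersecting these: cl(A) = {x1, x3, x4}.
∂A = cl(A) ∖ int(A) = {x1, x3, x4} ∖ {x3, x4} = {x1}.


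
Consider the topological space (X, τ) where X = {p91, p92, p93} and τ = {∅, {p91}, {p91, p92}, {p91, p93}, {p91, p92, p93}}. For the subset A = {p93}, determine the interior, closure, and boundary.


int(A) = ∅, cl(A) = {p93}, ∂A = {p93}.

Closed sets in (X, τ) are complements of opens:
  closed(X, τ) = {∅, {p92}, {p93}, {p92, p93}, {p91, p92, p93}}.
int(A) = ⋃ {U ∈ τ : U ⊆ A}. Opens contained in A: ∅.
Taking the union of these: int(A) = ∅.
cl(A) = ⋂ {C closed : A ⊆ C}. Closed sets containing A: {p93}, {p92, p93}, {p91, p92, p93}.
Intersecting these: cl(A) = {p93}.
∂A = cl(A) ∖ int(A) = {p93} ∖ ∅ = {p93}.


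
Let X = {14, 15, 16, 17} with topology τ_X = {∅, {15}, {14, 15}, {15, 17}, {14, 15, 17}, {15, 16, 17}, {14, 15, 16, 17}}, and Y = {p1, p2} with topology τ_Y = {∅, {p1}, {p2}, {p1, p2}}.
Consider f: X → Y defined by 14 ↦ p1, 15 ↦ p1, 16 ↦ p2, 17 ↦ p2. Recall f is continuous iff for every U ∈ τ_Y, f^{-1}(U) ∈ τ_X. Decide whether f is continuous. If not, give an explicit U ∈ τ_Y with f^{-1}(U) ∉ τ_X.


f is NOT continuous.

Compute f^{-1}(U) for each U ∈ τ_Y:
  U = ∅: f^{-1}(U) = ∅ ∈ τ_X ✓.
  U = {p1}: f^{-1}(U) = {14, 15} ∈ τ_X ✓.
  U = {p2}: f^{-1}(U) = {16, 17} ∉ τ_X ✗.
  U = {p1, p2}: f^{-1}(U) = {14, 15, 16, 17} ∈ τ_X ✓.
Found U = {p2} with f^{-1}(U) = {16, 17} not in τ_X. Therefore f is NOT continuous.


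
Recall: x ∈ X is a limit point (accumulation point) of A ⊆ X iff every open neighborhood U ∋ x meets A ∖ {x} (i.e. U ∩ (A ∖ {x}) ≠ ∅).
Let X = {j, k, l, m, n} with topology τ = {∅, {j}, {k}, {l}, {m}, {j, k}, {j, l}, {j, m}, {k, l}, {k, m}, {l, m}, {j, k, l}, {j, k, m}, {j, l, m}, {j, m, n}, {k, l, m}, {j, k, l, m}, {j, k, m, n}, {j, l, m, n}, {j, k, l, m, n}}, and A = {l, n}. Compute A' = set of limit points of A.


A' = ∅

For each x ∈ X, list the open sets U ∈ τ with x ∈ U, then check whether U ∩ (A ∖ {x}) ≠ ∅ for every such U.
  x = j: open {j} ∋ x has {j} ∩ (A ∖ {j}) = ∅, so x is NOT a limit point.
  x = k: open {k} ∋ x has {k} ∩ (A ∖ {k}) = ∅, so x is NOT a limit point.
  x = l: open {l} ∋ x has {l} ∩ (A ∖ {l}) = ∅, so x is NOT a limit point.
  x = m: open {m} ∋ x has {m} ∩ (A ∖ {m}) = ∅, so x is NOT a limit point.
  x = n: open {j, m, n} ∋ x has {j, m, n} ∩ (A ∖ {n}) = ∅, so x is NOT a limit point.
Collecting: A' = ∅.


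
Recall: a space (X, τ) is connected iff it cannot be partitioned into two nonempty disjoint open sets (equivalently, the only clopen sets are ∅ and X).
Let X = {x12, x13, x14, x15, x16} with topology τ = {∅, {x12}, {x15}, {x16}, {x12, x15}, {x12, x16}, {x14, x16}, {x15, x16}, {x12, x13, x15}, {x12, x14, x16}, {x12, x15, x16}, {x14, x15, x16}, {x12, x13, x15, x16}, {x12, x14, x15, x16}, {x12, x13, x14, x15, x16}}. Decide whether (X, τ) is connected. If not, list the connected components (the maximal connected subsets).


(X, τ) is disconnected; components = [{x14, x16}, {x12, x13, x15}].

Find clopen sets (U ∈ τ with X ∖ U ∈ τ):
  U = ∅, X ∖ U = {x12, x13, x14, x15, x16} — both open, so U is clopen.
  U = {x14, x16}, X ∖ U = {x12, x13, x15} — both open, so U is clopen.
  U = {x12, x13, x15}, X ∖ U = {x14, x16} — both open, so U is clopen.
  U = {x12, x13, x14, x15, x16}, X ∖ U = ∅ — both open, so U is clopen.
Nontrivial clopen(s) exist: e.g. {x12, x13, x15}. So (X, τ) is disconnected.
Compute connected components by grouping points that agree on all clopens:
  component: {x14, x16}
  component: {x12, x13, x15}


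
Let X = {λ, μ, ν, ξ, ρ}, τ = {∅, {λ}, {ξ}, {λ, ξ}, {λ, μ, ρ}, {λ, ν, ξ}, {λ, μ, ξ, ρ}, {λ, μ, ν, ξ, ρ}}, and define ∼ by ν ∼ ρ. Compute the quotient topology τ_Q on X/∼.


X/∼ = {[λ], [μ], [ν=ρ], [ξ]}; |τ_Q| = 5.

Equivalence classes: [λ], [μ], [ν=ρ], [ξ].
Quotient map π: X → X/∼ sends λ ↦ [λ], μ ↦ [μ], ν ↦ [ν=ρ], ξ ↦ [ξ], ρ ↦ [ν=ρ].
For each subset V ⊆ X/∼, compute π^{-1}(V) ⊆ X and check whether π^{-1}(V) ∈ τ. V is open in τ_Q iff π^{-1}(V) ∈ τ.
  V = {}: π^{-1}(V) = ∅ ∈ τ ✓.
  V = {[λ]}: π^{-1}(V) = {λ} ∈ τ ✓.
  V = {[μ]}: π^{-1}(V) = {μ} ∉ τ ✗.
  V = {[λ], [μ]}: π^{-1}(V) = {λ, μ} ∉ τ ✗.
  V = {[ν=ρ]}: π^{-1}(V) = {ν, ρ} ∉ τ ✗.
  V = {[λ], [ν=ρ]}: π^{-1}(V) = {λ, ν, ρ} ∉ τ ✗.
  V = {[μ], [ν=ρ]}: π^{-1}(V) = {μ, ν, ρ} ∉ τ ✗.
  V = {[λ], [μ], [ν=ρ]}: π^{-1}(V) = {λ, μ, ν, ρ} ∉ τ ✗.
  V = {[ξ]}: π^{-1}(V) = {ξ} ∈ τ ✓.
  V = {[λ], [ξ]}: π^{-1}(V) = {λ, ξ} ∈ τ ✓.
  V = {[μ], [ξ]}: π^{-1}(V) = {μ, ξ} ∉ τ ✗.
  V = {[λ], [μ], [ξ]}: π^{-1}(V) = {λ, μ, ξ} ∉ τ ✗.
  V = {[ν=ρ], [ξ]}: π^{-1}(V) = {ν, ξ, ρ} ∉ τ ✗.
  V = {[λ], [ν=ρ], [ξ]}: π^{-1}(V) = {λ, ν, ξ, ρ} ∉ τ ✗.
  V = {[μ], [ν=ρ], [ξ]}: π^{-1}(V) = {μ, ν, ξ, ρ} ∉ τ ✗.
  V = {[λ], [μ], [ν=ρ], [ξ]}: π^{-1}(V) = {λ, μ, ν, ξ, ρ} ∈ τ ✓.
Open sets in the quotient: τ_Q = {{}, {[λ]}, {[ξ]}, {[λ], [ξ]}, {[λ], [μ], [ν=ρ], [ξ]}} (5 elements).


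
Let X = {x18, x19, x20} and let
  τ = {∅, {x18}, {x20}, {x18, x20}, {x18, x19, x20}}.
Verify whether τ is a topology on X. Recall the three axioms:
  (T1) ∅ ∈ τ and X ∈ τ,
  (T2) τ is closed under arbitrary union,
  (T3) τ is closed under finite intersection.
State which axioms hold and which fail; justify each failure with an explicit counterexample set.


τ IS a topology on X.

Axiom (T1): ∅ ∈ τ? Yes; X ∈ τ? Yes.
Axiom (T2/T3): check pairwise unions and intersections of members of τ.
All pairwise intersections and unions checked — each lies in τ. Therefore τ satisfies (T1), (T2), (T3): it IS a topology on X.


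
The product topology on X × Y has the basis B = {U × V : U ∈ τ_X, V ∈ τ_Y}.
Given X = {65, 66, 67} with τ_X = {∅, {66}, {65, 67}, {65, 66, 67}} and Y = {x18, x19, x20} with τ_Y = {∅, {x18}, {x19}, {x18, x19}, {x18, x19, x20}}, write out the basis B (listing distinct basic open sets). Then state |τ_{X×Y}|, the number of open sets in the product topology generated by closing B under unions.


Basis B = {∅ × ∅, {66} × {x18}, {66} × {x19}, {65, 67} × {x18}, {65, 67} × {x19}, {66} × {x18, x19}, {65, 66, 67} × {x18}, {65, 66, 67} × {x19}, {66} × {x18, x19, x20}, {65, 67} × {x18, x19}, {65, 67} × {x18, x19, x20}, {65, 66, 67} × {x18, x19}, {65, 66, 67} × {x18, x19, x20}}; |τ_{X×Y}| = 25.

Enumerate products U × V with U ∈ τ_X, V ∈ τ_Y (deduplicated):
  ∅ × ∅ = {} (∅)
  {66} × {x18} = {(66,x18)}
  {66} × {x19} = {(66,x19)}
  {65, 67} × {x18} = {(65,x18), (67,x18)}
  {65, 67} × {x19} = {(65,x19), (67,x19)}
  {66} × {x18, x19} = {(66,x18), (66,x19)}
  {65, 66, 67} × {x18} = {(65,x18), (66,x18), (67,x18)}
  {65, 66, 67} × {x19} = {(65,x19), (66,x19), (67,x19)}
  {66} × {x18, x19, x20} = {(66,x18), (66,x19), (66,x20)}
  {65, 67} × {x18, x19} = {(65,x18), (65,x19), (67,x18), (67,x19)}
  {65, 67} × {x18, x19, x20} = {(65,x18), (65,x19), (65,x20), (67,x18), (67,x19), (67,x20)}
  {65, 66, 67} × {x18, x19} = {(65,x18), (65,x19), (66,x18), (66,x19), (67,x18), (67,x19)}
  {65, 66, 67} × {x18, x19, x20} = {(65,x18), (65,x19), (65,x20), (66,x18), (66,x19), (66,x20), (67,x18), (67,x19), (67,x20)}
These 13 distinct sets form the basis B.
Close under arbitrary unions to get τ_{X×Y}; counting gives |τ_{X×Y}| = 25.


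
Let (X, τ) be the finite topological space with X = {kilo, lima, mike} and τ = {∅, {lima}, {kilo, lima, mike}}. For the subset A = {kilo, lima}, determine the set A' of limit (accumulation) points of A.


A' = {kilo, mike}

For each x ∈ X, list the open sets U ∈ τ with x ∈ U, then check whether U ∩ (A ∖ {x}) ≠ ∅ for every such U.
  x = kilo: opens ∋ x are {kilo, lima, mike}; each meets A ∖ {kilo}, so x IS a limit point.
  x = lima: open {lima} ∋ x has {lima} ∩ (A ∖ {lima}) = ∅, so x is NOT a limit point.
  x = mike: opens ∋ x are {kilo, lima, mike}; each meets A ∖ {mike}, so x IS a limit point.
Collecting: A' = {kilo, mike}.


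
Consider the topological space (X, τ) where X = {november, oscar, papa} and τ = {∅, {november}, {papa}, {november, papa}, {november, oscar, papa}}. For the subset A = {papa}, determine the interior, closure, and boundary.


int(A) = {papa}, cl(A) = {oscar, papa}, ∂A = {oscar}.

Closed sets in (X, τ) are complements of opens:
  closed(X, τ) = {∅, {oscar}, {november, oscar}, {oscar, papa}, {november, oscar, papa}}.
int(A) = ⋃ {U ∈ τ : U ⊆ A}. Opens contained in A: ∅, {papa}.
Taking the union of these: int(A) = {papa}.
cl(A) = ⋂ {C closed : A ⊆ C}. Closed sets containing A: {oscar, papa}, {november, oscar, papa}.
Intersecting these: cl(A) = {oscar, papa}.
∂A = cl(A) ∖ int(A) = {oscar, papa} ∖ {papa} = {oscar}.
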